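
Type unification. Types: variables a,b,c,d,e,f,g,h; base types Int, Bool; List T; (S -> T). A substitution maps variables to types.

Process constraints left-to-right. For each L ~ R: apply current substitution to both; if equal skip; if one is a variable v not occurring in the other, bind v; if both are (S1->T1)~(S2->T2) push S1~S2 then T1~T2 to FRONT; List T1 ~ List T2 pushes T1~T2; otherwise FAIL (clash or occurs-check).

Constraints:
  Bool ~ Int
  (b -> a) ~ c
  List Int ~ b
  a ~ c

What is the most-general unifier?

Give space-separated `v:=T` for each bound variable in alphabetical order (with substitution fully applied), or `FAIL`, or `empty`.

Answer: FAIL

Derivation:
step 1: unify Bool ~ Int  [subst: {-} | 3 pending]
  clash: Bool vs Int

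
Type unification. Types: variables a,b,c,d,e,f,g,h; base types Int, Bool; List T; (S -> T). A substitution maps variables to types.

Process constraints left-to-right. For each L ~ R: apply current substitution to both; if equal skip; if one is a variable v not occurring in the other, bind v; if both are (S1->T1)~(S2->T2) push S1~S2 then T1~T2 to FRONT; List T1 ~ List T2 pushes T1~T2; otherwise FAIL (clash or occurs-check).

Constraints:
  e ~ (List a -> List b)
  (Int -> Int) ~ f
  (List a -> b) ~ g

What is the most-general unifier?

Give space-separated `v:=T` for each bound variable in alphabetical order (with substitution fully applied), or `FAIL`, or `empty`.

step 1: unify e ~ (List a -> List b)  [subst: {-} | 2 pending]
  bind e := (List a -> List b)
step 2: unify (Int -> Int) ~ f  [subst: {e:=(List a -> List b)} | 1 pending]
  bind f := (Int -> Int)
step 3: unify (List a -> b) ~ g  [subst: {e:=(List a -> List b), f:=(Int -> Int)} | 0 pending]
  bind g := (List a -> b)

Answer: e:=(List a -> List b) f:=(Int -> Int) g:=(List a -> b)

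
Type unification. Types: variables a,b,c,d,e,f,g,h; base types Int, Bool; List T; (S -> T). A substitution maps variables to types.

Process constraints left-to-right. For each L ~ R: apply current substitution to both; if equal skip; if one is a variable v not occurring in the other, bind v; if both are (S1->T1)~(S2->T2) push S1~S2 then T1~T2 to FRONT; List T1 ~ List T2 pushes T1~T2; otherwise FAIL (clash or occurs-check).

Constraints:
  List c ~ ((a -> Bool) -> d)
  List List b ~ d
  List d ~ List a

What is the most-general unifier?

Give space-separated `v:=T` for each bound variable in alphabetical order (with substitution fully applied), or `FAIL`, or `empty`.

Answer: FAIL

Derivation:
step 1: unify List c ~ ((a -> Bool) -> d)  [subst: {-} | 2 pending]
  clash: List c vs ((a -> Bool) -> d)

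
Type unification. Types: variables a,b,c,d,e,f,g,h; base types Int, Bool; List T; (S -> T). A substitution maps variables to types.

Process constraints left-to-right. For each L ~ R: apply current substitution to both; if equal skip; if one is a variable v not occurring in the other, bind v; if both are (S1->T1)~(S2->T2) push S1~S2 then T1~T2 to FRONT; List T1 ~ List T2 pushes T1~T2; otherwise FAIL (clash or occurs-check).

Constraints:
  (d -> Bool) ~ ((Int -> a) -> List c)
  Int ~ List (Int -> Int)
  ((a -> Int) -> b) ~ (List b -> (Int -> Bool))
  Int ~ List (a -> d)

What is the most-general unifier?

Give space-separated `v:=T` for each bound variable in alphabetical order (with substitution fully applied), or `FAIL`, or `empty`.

step 1: unify (d -> Bool) ~ ((Int -> a) -> List c)  [subst: {-} | 3 pending]
  -> decompose arrow: push d~(Int -> a), Bool~List c
step 2: unify d ~ (Int -> a)  [subst: {-} | 4 pending]
  bind d := (Int -> a)
step 3: unify Bool ~ List c  [subst: {d:=(Int -> a)} | 3 pending]
  clash: Bool vs List c

Answer: FAIL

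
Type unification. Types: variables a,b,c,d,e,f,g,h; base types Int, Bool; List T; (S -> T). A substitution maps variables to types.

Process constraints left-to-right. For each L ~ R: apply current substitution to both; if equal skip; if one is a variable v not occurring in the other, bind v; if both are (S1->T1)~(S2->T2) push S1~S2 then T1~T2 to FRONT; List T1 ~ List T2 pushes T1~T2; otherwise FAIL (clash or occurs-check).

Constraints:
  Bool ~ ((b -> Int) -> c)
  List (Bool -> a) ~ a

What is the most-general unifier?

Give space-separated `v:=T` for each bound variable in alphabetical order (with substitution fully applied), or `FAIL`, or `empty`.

Answer: FAIL

Derivation:
step 1: unify Bool ~ ((b -> Int) -> c)  [subst: {-} | 1 pending]
  clash: Bool vs ((b -> Int) -> c)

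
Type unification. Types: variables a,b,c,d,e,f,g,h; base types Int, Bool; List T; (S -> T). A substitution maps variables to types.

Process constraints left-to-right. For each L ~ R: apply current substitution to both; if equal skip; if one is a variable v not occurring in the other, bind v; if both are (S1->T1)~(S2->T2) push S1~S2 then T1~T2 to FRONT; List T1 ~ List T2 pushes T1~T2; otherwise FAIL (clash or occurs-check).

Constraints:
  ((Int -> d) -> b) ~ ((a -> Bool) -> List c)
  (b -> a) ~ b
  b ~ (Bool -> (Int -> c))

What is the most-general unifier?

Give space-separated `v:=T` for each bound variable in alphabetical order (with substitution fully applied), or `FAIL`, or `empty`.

step 1: unify ((Int -> d) -> b) ~ ((a -> Bool) -> List c)  [subst: {-} | 2 pending]
  -> decompose arrow: push (Int -> d)~(a -> Bool), b~List c
step 2: unify (Int -> d) ~ (a -> Bool)  [subst: {-} | 3 pending]
  -> decompose arrow: push Int~a, d~Bool
step 3: unify Int ~ a  [subst: {-} | 4 pending]
  bind a := Int
step 4: unify d ~ Bool  [subst: {a:=Int} | 3 pending]
  bind d := Bool
step 5: unify b ~ List c  [subst: {a:=Int, d:=Bool} | 2 pending]
  bind b := List c
step 6: unify (List c -> Int) ~ List c  [subst: {a:=Int, d:=Bool, b:=List c} | 1 pending]
  clash: (List c -> Int) vs List c

Answer: FAIL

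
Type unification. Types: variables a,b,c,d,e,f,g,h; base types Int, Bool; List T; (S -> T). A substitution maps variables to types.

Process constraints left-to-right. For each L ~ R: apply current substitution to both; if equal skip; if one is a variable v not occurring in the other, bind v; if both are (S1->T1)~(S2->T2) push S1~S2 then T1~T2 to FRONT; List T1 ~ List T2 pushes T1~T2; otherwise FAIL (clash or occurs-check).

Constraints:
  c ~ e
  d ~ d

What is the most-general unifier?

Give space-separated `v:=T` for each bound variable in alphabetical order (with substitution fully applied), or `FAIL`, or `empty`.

step 1: unify c ~ e  [subst: {-} | 1 pending]
  bind c := e
step 2: unify d ~ d  [subst: {c:=e} | 0 pending]
  -> identical, skip

Answer: c:=e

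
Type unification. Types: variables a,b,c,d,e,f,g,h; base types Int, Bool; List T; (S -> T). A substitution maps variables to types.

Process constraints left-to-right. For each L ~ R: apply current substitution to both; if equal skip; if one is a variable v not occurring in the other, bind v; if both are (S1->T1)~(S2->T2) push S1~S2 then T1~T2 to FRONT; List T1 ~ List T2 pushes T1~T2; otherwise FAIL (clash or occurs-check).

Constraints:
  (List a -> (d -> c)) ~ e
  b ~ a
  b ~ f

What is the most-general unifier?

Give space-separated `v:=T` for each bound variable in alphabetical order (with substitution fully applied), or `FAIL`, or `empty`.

Answer: a:=f b:=f e:=(List f -> (d -> c))

Derivation:
step 1: unify (List a -> (d -> c)) ~ e  [subst: {-} | 2 pending]
  bind e := (List a -> (d -> c))
step 2: unify b ~ a  [subst: {e:=(List a -> (d -> c))} | 1 pending]
  bind b := a
step 3: unify a ~ f  [subst: {e:=(List a -> (d -> c)), b:=a} | 0 pending]
  bind a := f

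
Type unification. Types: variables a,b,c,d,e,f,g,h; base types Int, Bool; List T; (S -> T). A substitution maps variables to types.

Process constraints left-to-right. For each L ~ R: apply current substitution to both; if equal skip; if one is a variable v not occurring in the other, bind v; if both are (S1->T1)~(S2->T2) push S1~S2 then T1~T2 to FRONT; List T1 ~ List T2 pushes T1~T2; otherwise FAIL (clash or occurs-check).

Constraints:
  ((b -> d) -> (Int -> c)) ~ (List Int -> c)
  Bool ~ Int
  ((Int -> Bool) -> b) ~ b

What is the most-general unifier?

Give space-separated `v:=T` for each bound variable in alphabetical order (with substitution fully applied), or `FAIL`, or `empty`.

step 1: unify ((b -> d) -> (Int -> c)) ~ (List Int -> c)  [subst: {-} | 2 pending]
  -> decompose arrow: push (b -> d)~List Int, (Int -> c)~c
step 2: unify (b -> d) ~ List Int  [subst: {-} | 3 pending]
  clash: (b -> d) vs List Int

Answer: FAIL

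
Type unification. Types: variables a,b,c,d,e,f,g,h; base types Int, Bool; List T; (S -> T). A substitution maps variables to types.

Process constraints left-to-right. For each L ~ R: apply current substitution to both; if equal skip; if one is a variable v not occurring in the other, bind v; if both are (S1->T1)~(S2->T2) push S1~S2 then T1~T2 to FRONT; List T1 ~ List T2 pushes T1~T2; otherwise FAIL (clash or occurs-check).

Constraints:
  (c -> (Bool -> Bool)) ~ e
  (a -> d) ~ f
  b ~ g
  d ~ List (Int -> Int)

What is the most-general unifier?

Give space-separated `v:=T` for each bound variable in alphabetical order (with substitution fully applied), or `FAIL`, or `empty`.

Answer: b:=g d:=List (Int -> Int) e:=(c -> (Bool -> Bool)) f:=(a -> List (Int -> Int))

Derivation:
step 1: unify (c -> (Bool -> Bool)) ~ e  [subst: {-} | 3 pending]
  bind e := (c -> (Bool -> Bool))
step 2: unify (a -> d) ~ f  [subst: {e:=(c -> (Bool -> Bool))} | 2 pending]
  bind f := (a -> d)
step 3: unify b ~ g  [subst: {e:=(c -> (Bool -> Bool)), f:=(a -> d)} | 1 pending]
  bind b := g
step 4: unify d ~ List (Int -> Int)  [subst: {e:=(c -> (Bool -> Bool)), f:=(a -> d), b:=g} | 0 pending]
  bind d := List (Int -> Int)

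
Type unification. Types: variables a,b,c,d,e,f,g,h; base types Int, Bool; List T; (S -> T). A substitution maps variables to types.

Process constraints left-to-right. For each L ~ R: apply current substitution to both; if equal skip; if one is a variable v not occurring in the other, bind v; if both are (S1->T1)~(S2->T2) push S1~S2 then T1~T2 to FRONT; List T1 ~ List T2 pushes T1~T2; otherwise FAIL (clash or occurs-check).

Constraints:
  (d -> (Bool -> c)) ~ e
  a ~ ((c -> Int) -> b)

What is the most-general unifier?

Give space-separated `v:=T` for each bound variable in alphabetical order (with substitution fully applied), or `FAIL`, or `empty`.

Answer: a:=((c -> Int) -> b) e:=(d -> (Bool -> c))

Derivation:
step 1: unify (d -> (Bool -> c)) ~ e  [subst: {-} | 1 pending]
  bind e := (d -> (Bool -> c))
step 2: unify a ~ ((c -> Int) -> b)  [subst: {e:=(d -> (Bool -> c))} | 0 pending]
  bind a := ((c -> Int) -> b)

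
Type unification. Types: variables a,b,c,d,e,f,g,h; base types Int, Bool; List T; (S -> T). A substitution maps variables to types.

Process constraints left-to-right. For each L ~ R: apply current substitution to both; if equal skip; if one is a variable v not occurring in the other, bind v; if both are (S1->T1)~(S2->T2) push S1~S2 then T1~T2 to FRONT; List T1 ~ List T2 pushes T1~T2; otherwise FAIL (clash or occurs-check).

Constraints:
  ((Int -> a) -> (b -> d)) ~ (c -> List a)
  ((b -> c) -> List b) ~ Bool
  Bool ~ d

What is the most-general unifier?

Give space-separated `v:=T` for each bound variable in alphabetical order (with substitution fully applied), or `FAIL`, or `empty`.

step 1: unify ((Int -> a) -> (b -> d)) ~ (c -> List a)  [subst: {-} | 2 pending]
  -> decompose arrow: push (Int -> a)~c, (b -> d)~List a
step 2: unify (Int -> a) ~ c  [subst: {-} | 3 pending]
  bind c := (Int -> a)
step 3: unify (b -> d) ~ List a  [subst: {c:=(Int -> a)} | 2 pending]
  clash: (b -> d) vs List a

Answer: FAIL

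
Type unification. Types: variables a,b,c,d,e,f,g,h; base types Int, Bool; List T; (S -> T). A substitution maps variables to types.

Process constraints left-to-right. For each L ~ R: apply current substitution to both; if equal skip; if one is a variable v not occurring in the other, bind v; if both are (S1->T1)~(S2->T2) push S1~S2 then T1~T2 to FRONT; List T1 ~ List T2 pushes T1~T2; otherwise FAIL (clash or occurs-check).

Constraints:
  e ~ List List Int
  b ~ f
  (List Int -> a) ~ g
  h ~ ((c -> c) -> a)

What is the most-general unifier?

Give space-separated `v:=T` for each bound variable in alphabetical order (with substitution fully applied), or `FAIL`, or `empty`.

Answer: b:=f e:=List List Int g:=(List Int -> a) h:=((c -> c) -> a)

Derivation:
step 1: unify e ~ List List Int  [subst: {-} | 3 pending]
  bind e := List List Int
step 2: unify b ~ f  [subst: {e:=List List Int} | 2 pending]
  bind b := f
step 3: unify (List Int -> a) ~ g  [subst: {e:=List List Int, b:=f} | 1 pending]
  bind g := (List Int -> a)
step 4: unify h ~ ((c -> c) -> a)  [subst: {e:=List List Int, b:=f, g:=(List Int -> a)} | 0 pending]
  bind h := ((c -> c) -> a)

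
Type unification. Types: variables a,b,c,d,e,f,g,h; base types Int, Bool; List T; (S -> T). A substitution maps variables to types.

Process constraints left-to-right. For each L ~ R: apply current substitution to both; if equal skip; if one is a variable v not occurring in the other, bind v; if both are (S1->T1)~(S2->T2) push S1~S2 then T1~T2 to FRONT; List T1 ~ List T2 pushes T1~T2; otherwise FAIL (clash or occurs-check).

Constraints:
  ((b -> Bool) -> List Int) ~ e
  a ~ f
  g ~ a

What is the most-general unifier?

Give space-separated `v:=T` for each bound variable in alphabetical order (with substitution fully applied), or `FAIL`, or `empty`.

Answer: a:=f e:=((b -> Bool) -> List Int) g:=f

Derivation:
step 1: unify ((b -> Bool) -> List Int) ~ e  [subst: {-} | 2 pending]
  bind e := ((b -> Bool) -> List Int)
step 2: unify a ~ f  [subst: {e:=((b -> Bool) -> List Int)} | 1 pending]
  bind a := f
step 3: unify g ~ f  [subst: {e:=((b -> Bool) -> List Int), a:=f} | 0 pending]
  bind g := f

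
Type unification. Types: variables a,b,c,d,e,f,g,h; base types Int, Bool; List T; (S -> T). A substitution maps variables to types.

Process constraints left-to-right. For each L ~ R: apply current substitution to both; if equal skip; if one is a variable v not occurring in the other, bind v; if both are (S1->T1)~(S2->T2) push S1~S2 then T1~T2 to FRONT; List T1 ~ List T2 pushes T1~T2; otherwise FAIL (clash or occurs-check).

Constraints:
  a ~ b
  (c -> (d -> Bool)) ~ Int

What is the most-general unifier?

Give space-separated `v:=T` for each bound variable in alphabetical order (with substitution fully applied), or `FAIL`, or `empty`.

step 1: unify a ~ b  [subst: {-} | 1 pending]
  bind a := b
step 2: unify (c -> (d -> Bool)) ~ Int  [subst: {a:=b} | 0 pending]
  clash: (c -> (d -> Bool)) vs Int

Answer: FAIL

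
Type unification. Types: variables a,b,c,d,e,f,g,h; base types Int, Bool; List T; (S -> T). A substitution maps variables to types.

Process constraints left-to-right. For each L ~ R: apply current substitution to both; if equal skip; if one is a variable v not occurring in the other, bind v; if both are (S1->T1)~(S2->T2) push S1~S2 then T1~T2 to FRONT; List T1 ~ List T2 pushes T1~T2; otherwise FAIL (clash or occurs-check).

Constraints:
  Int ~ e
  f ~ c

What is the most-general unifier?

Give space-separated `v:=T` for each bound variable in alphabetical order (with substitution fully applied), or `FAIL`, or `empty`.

Answer: e:=Int f:=c

Derivation:
step 1: unify Int ~ e  [subst: {-} | 1 pending]
  bind e := Int
step 2: unify f ~ c  [subst: {e:=Int} | 0 pending]
  bind f := c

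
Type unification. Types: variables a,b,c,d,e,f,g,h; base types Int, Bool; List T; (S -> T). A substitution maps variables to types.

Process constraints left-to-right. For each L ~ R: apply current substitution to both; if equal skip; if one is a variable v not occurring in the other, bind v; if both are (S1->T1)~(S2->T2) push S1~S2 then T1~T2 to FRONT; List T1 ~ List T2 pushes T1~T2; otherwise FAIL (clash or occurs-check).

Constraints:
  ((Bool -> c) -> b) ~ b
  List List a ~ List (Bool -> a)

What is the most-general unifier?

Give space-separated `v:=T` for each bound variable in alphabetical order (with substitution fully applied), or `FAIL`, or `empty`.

Answer: FAIL

Derivation:
step 1: unify ((Bool -> c) -> b) ~ b  [subst: {-} | 1 pending]
  occurs-check fail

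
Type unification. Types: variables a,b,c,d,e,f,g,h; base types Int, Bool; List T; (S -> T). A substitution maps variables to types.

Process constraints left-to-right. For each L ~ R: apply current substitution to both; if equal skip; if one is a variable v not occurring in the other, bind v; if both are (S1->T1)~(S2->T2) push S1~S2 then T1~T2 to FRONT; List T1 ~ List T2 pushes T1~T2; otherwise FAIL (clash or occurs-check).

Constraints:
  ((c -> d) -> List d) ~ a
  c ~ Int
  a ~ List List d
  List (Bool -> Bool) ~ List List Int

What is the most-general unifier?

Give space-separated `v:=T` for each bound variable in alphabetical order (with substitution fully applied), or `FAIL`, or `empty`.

step 1: unify ((c -> d) -> List d) ~ a  [subst: {-} | 3 pending]
  bind a := ((c -> d) -> List d)
step 2: unify c ~ Int  [subst: {a:=((c -> d) -> List d)} | 2 pending]
  bind c := Int
step 3: unify ((Int -> d) -> List d) ~ List List d  [subst: {a:=((c -> d) -> List d), c:=Int} | 1 pending]
  clash: ((Int -> d) -> List d) vs List List d

Answer: FAIL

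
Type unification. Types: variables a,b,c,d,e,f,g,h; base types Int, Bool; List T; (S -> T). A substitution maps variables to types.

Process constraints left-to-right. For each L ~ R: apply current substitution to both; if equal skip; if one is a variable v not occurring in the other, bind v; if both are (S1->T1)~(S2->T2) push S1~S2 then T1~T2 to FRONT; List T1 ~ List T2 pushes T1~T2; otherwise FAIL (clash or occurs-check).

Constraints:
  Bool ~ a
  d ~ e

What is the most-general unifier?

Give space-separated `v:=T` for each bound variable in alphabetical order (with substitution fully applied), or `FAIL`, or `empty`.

Answer: a:=Bool d:=e

Derivation:
step 1: unify Bool ~ a  [subst: {-} | 1 pending]
  bind a := Bool
step 2: unify d ~ e  [subst: {a:=Bool} | 0 pending]
  bind d := e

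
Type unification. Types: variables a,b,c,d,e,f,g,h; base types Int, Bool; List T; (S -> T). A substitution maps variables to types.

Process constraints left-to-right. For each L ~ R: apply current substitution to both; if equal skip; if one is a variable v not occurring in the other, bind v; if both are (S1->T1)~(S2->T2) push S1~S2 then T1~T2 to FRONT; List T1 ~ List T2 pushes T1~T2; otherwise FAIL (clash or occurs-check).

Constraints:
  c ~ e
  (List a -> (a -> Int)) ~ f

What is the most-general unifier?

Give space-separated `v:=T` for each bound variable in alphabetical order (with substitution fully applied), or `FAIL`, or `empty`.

Answer: c:=e f:=(List a -> (a -> Int))

Derivation:
step 1: unify c ~ e  [subst: {-} | 1 pending]
  bind c := e
step 2: unify (List a -> (a -> Int)) ~ f  [subst: {c:=e} | 0 pending]
  bind f := (List a -> (a -> Int))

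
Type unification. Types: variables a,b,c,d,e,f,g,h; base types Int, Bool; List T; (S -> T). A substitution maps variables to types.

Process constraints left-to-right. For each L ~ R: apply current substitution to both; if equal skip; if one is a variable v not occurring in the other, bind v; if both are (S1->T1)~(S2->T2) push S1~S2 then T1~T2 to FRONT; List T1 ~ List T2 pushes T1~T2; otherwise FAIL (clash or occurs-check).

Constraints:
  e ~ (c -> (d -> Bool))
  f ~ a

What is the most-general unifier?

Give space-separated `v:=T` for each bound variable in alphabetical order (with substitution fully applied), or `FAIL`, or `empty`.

step 1: unify e ~ (c -> (d -> Bool))  [subst: {-} | 1 pending]
  bind e := (c -> (d -> Bool))
step 2: unify f ~ a  [subst: {e:=(c -> (d -> Bool))} | 0 pending]
  bind f := a

Answer: e:=(c -> (d -> Bool)) f:=a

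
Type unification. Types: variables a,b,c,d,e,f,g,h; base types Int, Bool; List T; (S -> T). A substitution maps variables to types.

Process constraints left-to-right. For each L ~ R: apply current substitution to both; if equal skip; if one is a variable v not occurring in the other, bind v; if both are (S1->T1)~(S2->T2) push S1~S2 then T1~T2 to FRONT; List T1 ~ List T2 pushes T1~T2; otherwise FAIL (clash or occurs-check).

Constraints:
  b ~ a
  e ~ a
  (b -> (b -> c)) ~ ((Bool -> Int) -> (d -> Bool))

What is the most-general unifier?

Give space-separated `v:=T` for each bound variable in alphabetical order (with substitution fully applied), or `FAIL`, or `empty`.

step 1: unify b ~ a  [subst: {-} | 2 pending]
  bind b := a
step 2: unify e ~ a  [subst: {b:=a} | 1 pending]
  bind e := a
step 3: unify (a -> (a -> c)) ~ ((Bool -> Int) -> (d -> Bool))  [subst: {b:=a, e:=a} | 0 pending]
  -> decompose arrow: push a~(Bool -> Int), (a -> c)~(d -> Bool)
step 4: unify a ~ (Bool -> Int)  [subst: {b:=a, e:=a} | 1 pending]
  bind a := (Bool -> Int)
step 5: unify ((Bool -> Int) -> c) ~ (d -> Bool)  [subst: {b:=a, e:=a, a:=(Bool -> Int)} | 0 pending]
  -> decompose arrow: push (Bool -> Int)~d, c~Bool
step 6: unify (Bool -> Int) ~ d  [subst: {b:=a, e:=a, a:=(Bool -> Int)} | 1 pending]
  bind d := (Bool -> Int)
step 7: unify c ~ Bool  [subst: {b:=a, e:=a, a:=(Bool -> Int), d:=(Bool -> Int)} | 0 pending]
  bind c := Bool

Answer: a:=(Bool -> Int) b:=(Bool -> Int) c:=Bool d:=(Bool -> Int) e:=(Bool -> Int)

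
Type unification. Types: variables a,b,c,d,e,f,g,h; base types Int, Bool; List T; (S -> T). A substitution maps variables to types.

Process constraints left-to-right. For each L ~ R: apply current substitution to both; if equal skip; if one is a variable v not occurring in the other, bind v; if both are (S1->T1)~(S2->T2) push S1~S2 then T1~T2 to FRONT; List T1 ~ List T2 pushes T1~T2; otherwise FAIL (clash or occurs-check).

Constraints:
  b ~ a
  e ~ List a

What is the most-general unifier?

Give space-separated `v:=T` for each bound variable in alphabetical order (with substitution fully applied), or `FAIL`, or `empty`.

Answer: b:=a e:=List a

Derivation:
step 1: unify b ~ a  [subst: {-} | 1 pending]
  bind b := a
step 2: unify e ~ List a  [subst: {b:=a} | 0 pending]
  bind e := List a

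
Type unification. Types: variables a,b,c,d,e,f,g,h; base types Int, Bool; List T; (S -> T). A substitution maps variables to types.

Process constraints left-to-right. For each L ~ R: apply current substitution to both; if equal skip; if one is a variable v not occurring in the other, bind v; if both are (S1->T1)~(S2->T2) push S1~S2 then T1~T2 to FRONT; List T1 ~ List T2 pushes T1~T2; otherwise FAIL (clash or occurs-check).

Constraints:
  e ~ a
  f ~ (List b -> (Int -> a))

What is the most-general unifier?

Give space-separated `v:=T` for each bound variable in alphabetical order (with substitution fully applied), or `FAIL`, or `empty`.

Answer: e:=a f:=(List b -> (Int -> a))

Derivation:
step 1: unify e ~ a  [subst: {-} | 1 pending]
  bind e := a
step 2: unify f ~ (List b -> (Int -> a))  [subst: {e:=a} | 0 pending]
  bind f := (List b -> (Int -> a))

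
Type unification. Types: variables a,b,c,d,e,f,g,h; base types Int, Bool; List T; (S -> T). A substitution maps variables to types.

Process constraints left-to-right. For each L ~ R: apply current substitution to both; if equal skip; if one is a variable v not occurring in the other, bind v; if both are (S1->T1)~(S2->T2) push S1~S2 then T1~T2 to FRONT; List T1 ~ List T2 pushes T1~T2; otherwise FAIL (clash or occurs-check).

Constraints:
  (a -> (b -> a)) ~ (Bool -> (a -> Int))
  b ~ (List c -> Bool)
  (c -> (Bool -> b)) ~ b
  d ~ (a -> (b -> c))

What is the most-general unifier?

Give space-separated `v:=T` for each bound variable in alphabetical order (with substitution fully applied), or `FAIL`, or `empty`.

Answer: FAIL

Derivation:
step 1: unify (a -> (b -> a)) ~ (Bool -> (a -> Int))  [subst: {-} | 3 pending]
  -> decompose arrow: push a~Bool, (b -> a)~(a -> Int)
step 2: unify a ~ Bool  [subst: {-} | 4 pending]
  bind a := Bool
step 3: unify (b -> Bool) ~ (Bool -> Int)  [subst: {a:=Bool} | 3 pending]
  -> decompose arrow: push b~Bool, Bool~Int
step 4: unify b ~ Bool  [subst: {a:=Bool} | 4 pending]
  bind b := Bool
step 5: unify Bool ~ Int  [subst: {a:=Bool, b:=Bool} | 3 pending]
  clash: Bool vs Int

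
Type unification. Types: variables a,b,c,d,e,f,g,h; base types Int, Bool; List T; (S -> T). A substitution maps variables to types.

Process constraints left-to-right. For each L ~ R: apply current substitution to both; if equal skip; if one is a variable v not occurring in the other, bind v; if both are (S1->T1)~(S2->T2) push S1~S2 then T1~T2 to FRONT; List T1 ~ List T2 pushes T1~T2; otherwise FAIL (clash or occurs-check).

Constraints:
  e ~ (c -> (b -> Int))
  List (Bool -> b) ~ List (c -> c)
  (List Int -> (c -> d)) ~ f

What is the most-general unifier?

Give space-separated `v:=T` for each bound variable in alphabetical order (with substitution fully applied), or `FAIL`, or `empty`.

step 1: unify e ~ (c -> (b -> Int))  [subst: {-} | 2 pending]
  bind e := (c -> (b -> Int))
step 2: unify List (Bool -> b) ~ List (c -> c)  [subst: {e:=(c -> (b -> Int))} | 1 pending]
  -> decompose List: push (Bool -> b)~(c -> c)
step 3: unify (Bool -> b) ~ (c -> c)  [subst: {e:=(c -> (b -> Int))} | 1 pending]
  -> decompose arrow: push Bool~c, b~c
step 4: unify Bool ~ c  [subst: {e:=(c -> (b -> Int))} | 2 pending]
  bind c := Bool
step 5: unify b ~ Bool  [subst: {e:=(c -> (b -> Int)), c:=Bool} | 1 pending]
  bind b := Bool
step 6: unify (List Int -> (Bool -> d)) ~ f  [subst: {e:=(c -> (b -> Int)), c:=Bool, b:=Bool} | 0 pending]
  bind f := (List Int -> (Bool -> d))

Answer: b:=Bool c:=Bool e:=(Bool -> (Bool -> Int)) f:=(List Int -> (Bool -> d))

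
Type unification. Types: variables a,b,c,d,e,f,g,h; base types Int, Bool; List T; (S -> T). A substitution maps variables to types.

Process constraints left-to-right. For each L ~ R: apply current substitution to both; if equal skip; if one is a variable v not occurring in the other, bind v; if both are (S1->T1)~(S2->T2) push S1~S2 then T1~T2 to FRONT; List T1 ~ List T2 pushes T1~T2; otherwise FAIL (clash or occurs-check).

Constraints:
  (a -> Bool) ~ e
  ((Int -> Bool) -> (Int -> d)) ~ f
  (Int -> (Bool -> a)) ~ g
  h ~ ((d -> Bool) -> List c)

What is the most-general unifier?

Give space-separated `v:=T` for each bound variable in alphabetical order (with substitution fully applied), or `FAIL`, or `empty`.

Answer: e:=(a -> Bool) f:=((Int -> Bool) -> (Int -> d)) g:=(Int -> (Bool -> a)) h:=((d -> Bool) -> List c)

Derivation:
step 1: unify (a -> Bool) ~ e  [subst: {-} | 3 pending]
  bind e := (a -> Bool)
step 2: unify ((Int -> Bool) -> (Int -> d)) ~ f  [subst: {e:=(a -> Bool)} | 2 pending]
  bind f := ((Int -> Bool) -> (Int -> d))
step 3: unify (Int -> (Bool -> a)) ~ g  [subst: {e:=(a -> Bool), f:=((Int -> Bool) -> (Int -> d))} | 1 pending]
  bind g := (Int -> (Bool -> a))
step 4: unify h ~ ((d -> Bool) -> List c)  [subst: {e:=(a -> Bool), f:=((Int -> Bool) -> (Int -> d)), g:=(Int -> (Bool -> a))} | 0 pending]
  bind h := ((d -> Bool) -> List c)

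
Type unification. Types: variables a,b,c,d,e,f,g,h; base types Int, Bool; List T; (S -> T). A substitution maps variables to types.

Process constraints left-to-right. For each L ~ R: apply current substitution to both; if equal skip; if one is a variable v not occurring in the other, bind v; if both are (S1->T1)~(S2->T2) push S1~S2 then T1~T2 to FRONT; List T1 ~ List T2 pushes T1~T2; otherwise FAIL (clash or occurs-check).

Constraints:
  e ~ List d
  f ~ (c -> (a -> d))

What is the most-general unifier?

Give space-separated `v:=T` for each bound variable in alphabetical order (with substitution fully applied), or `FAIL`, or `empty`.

step 1: unify e ~ List d  [subst: {-} | 1 pending]
  bind e := List d
step 2: unify f ~ (c -> (a -> d))  [subst: {e:=List d} | 0 pending]
  bind f := (c -> (a -> d))

Answer: e:=List d f:=(c -> (a -> d))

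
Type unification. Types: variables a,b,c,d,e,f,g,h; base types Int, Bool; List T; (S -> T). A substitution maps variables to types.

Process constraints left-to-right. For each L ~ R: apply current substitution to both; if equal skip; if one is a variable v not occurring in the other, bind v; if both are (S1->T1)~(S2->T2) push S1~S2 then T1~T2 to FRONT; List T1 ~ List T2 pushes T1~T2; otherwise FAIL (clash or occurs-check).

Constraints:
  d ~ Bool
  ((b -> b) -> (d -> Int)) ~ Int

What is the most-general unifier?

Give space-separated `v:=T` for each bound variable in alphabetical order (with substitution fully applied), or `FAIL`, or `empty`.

Answer: FAIL

Derivation:
step 1: unify d ~ Bool  [subst: {-} | 1 pending]
  bind d := Bool
step 2: unify ((b -> b) -> (Bool -> Int)) ~ Int  [subst: {d:=Bool} | 0 pending]
  clash: ((b -> b) -> (Bool -> Int)) vs Int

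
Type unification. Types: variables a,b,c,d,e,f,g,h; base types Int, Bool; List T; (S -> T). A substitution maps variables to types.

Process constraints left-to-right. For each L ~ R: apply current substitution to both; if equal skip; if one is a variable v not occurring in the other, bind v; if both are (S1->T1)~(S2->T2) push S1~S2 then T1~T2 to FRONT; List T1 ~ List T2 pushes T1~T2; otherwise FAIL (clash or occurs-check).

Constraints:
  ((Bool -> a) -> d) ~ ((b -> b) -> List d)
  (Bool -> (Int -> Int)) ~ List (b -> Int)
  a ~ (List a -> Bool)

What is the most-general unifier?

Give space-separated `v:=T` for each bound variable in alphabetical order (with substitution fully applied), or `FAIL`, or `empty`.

Answer: FAIL

Derivation:
step 1: unify ((Bool -> a) -> d) ~ ((b -> b) -> List d)  [subst: {-} | 2 pending]
  -> decompose arrow: push (Bool -> a)~(b -> b), d~List d
step 2: unify (Bool -> a) ~ (b -> b)  [subst: {-} | 3 pending]
  -> decompose arrow: push Bool~b, a~b
step 3: unify Bool ~ b  [subst: {-} | 4 pending]
  bind b := Bool
step 4: unify a ~ Bool  [subst: {b:=Bool} | 3 pending]
  bind a := Bool
step 5: unify d ~ List d  [subst: {b:=Bool, a:=Bool} | 2 pending]
  occurs-check fail: d in List d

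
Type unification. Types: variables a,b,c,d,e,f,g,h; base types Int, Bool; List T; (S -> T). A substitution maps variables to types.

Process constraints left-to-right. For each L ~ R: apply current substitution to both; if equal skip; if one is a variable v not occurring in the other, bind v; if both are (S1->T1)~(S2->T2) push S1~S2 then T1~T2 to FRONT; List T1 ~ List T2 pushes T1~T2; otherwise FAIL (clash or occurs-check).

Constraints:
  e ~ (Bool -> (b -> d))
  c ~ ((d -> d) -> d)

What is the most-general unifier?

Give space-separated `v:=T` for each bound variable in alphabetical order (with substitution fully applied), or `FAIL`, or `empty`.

step 1: unify e ~ (Bool -> (b -> d))  [subst: {-} | 1 pending]
  bind e := (Bool -> (b -> d))
step 2: unify c ~ ((d -> d) -> d)  [subst: {e:=(Bool -> (b -> d))} | 0 pending]
  bind c := ((d -> d) -> d)

Answer: c:=((d -> d) -> d) e:=(Bool -> (b -> d))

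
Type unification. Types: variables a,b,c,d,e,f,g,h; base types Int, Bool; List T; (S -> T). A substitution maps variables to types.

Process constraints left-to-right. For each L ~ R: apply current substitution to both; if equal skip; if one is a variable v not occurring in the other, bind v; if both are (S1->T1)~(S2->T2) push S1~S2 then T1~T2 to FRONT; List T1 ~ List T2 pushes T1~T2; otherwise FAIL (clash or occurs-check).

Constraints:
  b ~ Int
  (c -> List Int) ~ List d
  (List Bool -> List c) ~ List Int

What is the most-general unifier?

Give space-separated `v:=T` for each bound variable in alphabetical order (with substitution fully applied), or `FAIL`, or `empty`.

Answer: FAIL

Derivation:
step 1: unify b ~ Int  [subst: {-} | 2 pending]
  bind b := Int
step 2: unify (c -> List Int) ~ List d  [subst: {b:=Int} | 1 pending]
  clash: (c -> List Int) vs List d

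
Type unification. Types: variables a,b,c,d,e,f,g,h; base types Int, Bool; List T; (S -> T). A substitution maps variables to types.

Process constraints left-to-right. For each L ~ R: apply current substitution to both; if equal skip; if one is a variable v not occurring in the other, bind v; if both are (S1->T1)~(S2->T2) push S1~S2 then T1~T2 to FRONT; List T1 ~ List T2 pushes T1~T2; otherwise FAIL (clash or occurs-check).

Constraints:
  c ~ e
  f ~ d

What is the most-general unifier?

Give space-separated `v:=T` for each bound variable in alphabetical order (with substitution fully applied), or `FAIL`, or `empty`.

step 1: unify c ~ e  [subst: {-} | 1 pending]
  bind c := e
step 2: unify f ~ d  [subst: {c:=e} | 0 pending]
  bind f := d

Answer: c:=e f:=d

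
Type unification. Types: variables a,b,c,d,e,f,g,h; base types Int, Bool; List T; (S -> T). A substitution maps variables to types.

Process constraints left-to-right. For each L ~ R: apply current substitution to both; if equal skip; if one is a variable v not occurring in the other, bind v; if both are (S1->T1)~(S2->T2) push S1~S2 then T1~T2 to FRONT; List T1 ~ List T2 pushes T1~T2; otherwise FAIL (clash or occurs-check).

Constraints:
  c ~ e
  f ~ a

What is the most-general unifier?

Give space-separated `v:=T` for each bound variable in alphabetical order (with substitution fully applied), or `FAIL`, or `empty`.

step 1: unify c ~ e  [subst: {-} | 1 pending]
  bind c := e
step 2: unify f ~ a  [subst: {c:=e} | 0 pending]
  bind f := a

Answer: c:=e f:=a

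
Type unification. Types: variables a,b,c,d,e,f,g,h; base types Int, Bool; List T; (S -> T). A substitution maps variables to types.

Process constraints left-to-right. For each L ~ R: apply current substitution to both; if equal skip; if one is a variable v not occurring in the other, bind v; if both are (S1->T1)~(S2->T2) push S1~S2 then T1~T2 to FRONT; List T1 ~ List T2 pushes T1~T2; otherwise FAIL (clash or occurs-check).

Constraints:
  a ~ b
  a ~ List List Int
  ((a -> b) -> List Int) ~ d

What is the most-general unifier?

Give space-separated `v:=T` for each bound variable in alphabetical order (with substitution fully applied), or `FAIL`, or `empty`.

Answer: a:=List List Int b:=List List Int d:=((List List Int -> List List Int) -> List Int)

Derivation:
step 1: unify a ~ b  [subst: {-} | 2 pending]
  bind a := b
step 2: unify b ~ List List Int  [subst: {a:=b} | 1 pending]
  bind b := List List Int
step 3: unify ((List List Int -> List List Int) -> List Int) ~ d  [subst: {a:=b, b:=List List Int} | 0 pending]
  bind d := ((List List Int -> List List Int) -> List Int)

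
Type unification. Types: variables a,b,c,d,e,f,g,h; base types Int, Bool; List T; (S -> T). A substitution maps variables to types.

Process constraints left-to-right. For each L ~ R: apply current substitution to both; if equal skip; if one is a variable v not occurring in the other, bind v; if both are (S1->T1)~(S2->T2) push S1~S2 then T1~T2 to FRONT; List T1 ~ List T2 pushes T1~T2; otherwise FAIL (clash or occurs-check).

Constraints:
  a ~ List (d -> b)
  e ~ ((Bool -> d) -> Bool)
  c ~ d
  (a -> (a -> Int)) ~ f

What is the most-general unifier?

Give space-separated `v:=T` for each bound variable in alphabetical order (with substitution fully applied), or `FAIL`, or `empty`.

step 1: unify a ~ List (d -> b)  [subst: {-} | 3 pending]
  bind a := List (d -> b)
step 2: unify e ~ ((Bool -> d) -> Bool)  [subst: {a:=List (d -> b)} | 2 pending]
  bind e := ((Bool -> d) -> Bool)
step 3: unify c ~ d  [subst: {a:=List (d -> b), e:=((Bool -> d) -> Bool)} | 1 pending]
  bind c := d
step 4: unify (List (d -> b) -> (List (d -> b) -> Int)) ~ f  [subst: {a:=List (d -> b), e:=((Bool -> d) -> Bool), c:=d} | 0 pending]
  bind f := (List (d -> b) -> (List (d -> b) -> Int))

Answer: a:=List (d -> b) c:=d e:=((Bool -> d) -> Bool) f:=(List (d -> b) -> (List (d -> b) -> Int))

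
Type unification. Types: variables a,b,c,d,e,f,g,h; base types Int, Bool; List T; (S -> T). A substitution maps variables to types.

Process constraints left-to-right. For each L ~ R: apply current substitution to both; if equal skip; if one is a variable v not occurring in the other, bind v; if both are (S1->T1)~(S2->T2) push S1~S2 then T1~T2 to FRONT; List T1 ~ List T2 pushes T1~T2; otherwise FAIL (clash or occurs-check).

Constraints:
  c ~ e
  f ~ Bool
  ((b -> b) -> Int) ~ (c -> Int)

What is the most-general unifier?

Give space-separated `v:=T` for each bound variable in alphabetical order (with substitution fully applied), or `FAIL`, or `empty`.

step 1: unify c ~ e  [subst: {-} | 2 pending]
  bind c := e
step 2: unify f ~ Bool  [subst: {c:=e} | 1 pending]
  bind f := Bool
step 3: unify ((b -> b) -> Int) ~ (e -> Int)  [subst: {c:=e, f:=Bool} | 0 pending]
  -> decompose arrow: push (b -> b)~e, Int~Int
step 4: unify (b -> b) ~ e  [subst: {c:=e, f:=Bool} | 1 pending]
  bind e := (b -> b)
step 5: unify Int ~ Int  [subst: {c:=e, f:=Bool, e:=(b -> b)} | 0 pending]
  -> identical, skip

Answer: c:=(b -> b) e:=(b -> b) f:=Bool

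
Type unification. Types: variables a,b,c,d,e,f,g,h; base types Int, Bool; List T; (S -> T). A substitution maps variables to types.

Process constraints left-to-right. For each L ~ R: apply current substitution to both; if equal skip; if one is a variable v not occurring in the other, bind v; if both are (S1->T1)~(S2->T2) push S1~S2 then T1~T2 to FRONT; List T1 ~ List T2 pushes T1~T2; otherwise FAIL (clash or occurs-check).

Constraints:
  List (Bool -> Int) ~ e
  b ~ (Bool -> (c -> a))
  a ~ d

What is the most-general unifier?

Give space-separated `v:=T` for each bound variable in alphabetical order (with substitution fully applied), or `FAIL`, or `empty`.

step 1: unify List (Bool -> Int) ~ e  [subst: {-} | 2 pending]
  bind e := List (Bool -> Int)
step 2: unify b ~ (Bool -> (c -> a))  [subst: {e:=List (Bool -> Int)} | 1 pending]
  bind b := (Bool -> (c -> a))
step 3: unify a ~ d  [subst: {e:=List (Bool -> Int), b:=(Bool -> (c -> a))} | 0 pending]
  bind a := d

Answer: a:=d b:=(Bool -> (c -> d)) e:=List (Bool -> Int)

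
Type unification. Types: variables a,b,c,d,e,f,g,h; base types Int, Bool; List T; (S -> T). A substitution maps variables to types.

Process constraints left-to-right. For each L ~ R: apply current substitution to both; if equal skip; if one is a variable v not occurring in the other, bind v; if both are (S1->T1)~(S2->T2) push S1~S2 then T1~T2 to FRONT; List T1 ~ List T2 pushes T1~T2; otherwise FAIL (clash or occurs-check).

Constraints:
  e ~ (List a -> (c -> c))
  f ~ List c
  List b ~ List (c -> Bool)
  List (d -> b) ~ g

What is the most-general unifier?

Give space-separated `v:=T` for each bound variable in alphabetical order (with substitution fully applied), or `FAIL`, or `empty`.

step 1: unify e ~ (List a -> (c -> c))  [subst: {-} | 3 pending]
  bind e := (List a -> (c -> c))
step 2: unify f ~ List c  [subst: {e:=(List a -> (c -> c))} | 2 pending]
  bind f := List c
step 3: unify List b ~ List (c -> Bool)  [subst: {e:=(List a -> (c -> c)), f:=List c} | 1 pending]
  -> decompose List: push b~(c -> Bool)
step 4: unify b ~ (c -> Bool)  [subst: {e:=(List a -> (c -> c)), f:=List c} | 1 pending]
  bind b := (c -> Bool)
step 5: unify List (d -> (c -> Bool)) ~ g  [subst: {e:=(List a -> (c -> c)), f:=List c, b:=(c -> Bool)} | 0 pending]
  bind g := List (d -> (c -> Bool))

Answer: b:=(c -> Bool) e:=(List a -> (c -> c)) f:=List c g:=List (d -> (c -> Bool))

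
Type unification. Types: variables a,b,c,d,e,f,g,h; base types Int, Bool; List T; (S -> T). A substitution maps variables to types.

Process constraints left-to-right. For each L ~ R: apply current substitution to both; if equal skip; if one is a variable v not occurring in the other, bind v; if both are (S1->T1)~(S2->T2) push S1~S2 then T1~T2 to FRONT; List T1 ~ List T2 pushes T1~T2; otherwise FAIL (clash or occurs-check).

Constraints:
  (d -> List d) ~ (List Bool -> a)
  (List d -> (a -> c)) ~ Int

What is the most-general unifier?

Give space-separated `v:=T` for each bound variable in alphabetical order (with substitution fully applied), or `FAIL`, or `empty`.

Answer: FAIL

Derivation:
step 1: unify (d -> List d) ~ (List Bool -> a)  [subst: {-} | 1 pending]
  -> decompose arrow: push d~List Bool, List d~a
step 2: unify d ~ List Bool  [subst: {-} | 2 pending]
  bind d := List Bool
step 3: unify List List Bool ~ a  [subst: {d:=List Bool} | 1 pending]
  bind a := List List Bool
step 4: unify (List List Bool -> (List List Bool -> c)) ~ Int  [subst: {d:=List Bool, a:=List List Bool} | 0 pending]
  clash: (List List Bool -> (List List Bool -> c)) vs Int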